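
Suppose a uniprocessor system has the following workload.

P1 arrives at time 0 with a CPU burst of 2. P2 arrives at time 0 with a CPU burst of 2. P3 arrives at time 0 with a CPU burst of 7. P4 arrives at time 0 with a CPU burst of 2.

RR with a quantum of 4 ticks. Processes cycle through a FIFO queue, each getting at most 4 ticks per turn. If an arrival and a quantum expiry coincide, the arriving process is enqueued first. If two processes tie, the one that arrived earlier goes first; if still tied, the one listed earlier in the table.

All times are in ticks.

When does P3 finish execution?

13

Schedule: | P1 0-2 | P2 2-4 | P3 4-8 | P4 8-10 | P3 10-13 |
Completion: P1=2  P2=4  P3=13  P4=10
Turnaround (C−A): P1=2  P2=4  P3=13  P4=10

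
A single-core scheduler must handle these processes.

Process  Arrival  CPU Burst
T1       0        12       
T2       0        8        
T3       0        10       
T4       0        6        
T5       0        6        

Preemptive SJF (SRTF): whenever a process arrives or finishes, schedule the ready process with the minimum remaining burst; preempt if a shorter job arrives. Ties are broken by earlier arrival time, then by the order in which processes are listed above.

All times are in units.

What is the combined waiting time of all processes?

Gantt: | T4 0-6 | T5 6-12 | T2 12-20 | T3 20-30 | T1 30-42 |
Completion: T1=42  T2=20  T3=30  T4=6  T5=12
Turnaround (C−A): T1=42  T2=20  T3=30  T4=6  T5=12
Waiting = turnaround − burst: T1=30, T2=12, T3=20, T4=0, T5=6
Total waiting = 30 + 12 + 20 + 0 + 6 = 68

68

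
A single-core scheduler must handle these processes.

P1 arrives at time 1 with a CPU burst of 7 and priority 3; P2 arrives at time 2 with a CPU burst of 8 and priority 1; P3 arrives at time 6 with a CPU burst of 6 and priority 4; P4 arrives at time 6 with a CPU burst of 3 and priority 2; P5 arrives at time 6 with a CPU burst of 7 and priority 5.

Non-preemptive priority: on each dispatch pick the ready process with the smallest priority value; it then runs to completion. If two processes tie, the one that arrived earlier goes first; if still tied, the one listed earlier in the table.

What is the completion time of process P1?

8

Gantt: | idle 0-1 | P1 1-8 | P2 8-16 | P4 16-19 | P3 19-25 | P5 25-32 |
Completion: P1=8  P2=16  P3=25  P4=19  P5=32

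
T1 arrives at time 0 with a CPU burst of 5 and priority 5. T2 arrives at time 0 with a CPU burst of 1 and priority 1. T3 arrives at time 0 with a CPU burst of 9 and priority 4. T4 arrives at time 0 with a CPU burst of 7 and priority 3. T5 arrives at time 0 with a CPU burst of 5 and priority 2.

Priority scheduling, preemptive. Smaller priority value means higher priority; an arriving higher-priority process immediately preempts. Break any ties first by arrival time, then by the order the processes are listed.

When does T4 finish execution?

Gantt: | T2 0-1 | T5 1-6 | T4 6-13 | T3 13-22 | T1 22-27 |
Completion: T1=27  T2=1  T3=22  T4=13  T5=6

13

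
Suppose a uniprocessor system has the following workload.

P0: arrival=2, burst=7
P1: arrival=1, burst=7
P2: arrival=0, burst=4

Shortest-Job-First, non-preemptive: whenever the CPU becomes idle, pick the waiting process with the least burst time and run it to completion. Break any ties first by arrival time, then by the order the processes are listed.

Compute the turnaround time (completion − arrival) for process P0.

16

Schedule: | P2 0-4 | P1 4-11 | P0 11-18 |
Completion: P0=18  P1=11  P2=4
Turnaround (C−A): P0=16  P1=10  P2=4
Turnaround(P0) = completion − arrival = 18 − 2 = 16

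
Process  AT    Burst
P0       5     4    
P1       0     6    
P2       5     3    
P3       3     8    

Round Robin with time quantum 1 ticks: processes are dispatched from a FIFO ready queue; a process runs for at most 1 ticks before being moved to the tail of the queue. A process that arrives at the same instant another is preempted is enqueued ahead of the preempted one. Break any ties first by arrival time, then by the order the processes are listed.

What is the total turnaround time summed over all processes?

Gantt: | P1 0-3 | P3 3-4 | P1 4-5 | P3 5-6 | P0 6-7 | P2 7-8 | P1 8-9 | P3 9-10 | P0 10-11 | P2 11-12 | P1 12-13 | P3 13-14 | P0 14-15 | P2 15-16 | P3 16-17 | P0 17-18 | P3 18-21 |
Completion: P0=18  P1=13  P2=16  P3=21
Turnaround (C−A): P0=13  P1=13  P2=11  P3=18
Turnaround = completion − arrival: P0=13, P1=13, P2=11, P3=18
Total turnaround = 13 + 13 + 11 + 18 = 55

55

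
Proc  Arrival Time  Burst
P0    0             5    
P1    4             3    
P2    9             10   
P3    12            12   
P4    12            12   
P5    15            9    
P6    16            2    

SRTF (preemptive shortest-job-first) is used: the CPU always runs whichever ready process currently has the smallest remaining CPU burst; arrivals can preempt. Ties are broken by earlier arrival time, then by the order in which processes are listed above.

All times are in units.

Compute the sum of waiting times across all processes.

57

Schedule: | P0 0-5 | P1 5-8 | idle 8-9 | P2 9-16 | P6 16-18 | P2 18-21 | P5 21-30 | P3 30-42 | P4 42-54 |
Completion: P0=5  P1=8  P2=21  P3=42  P4=54  P5=30  P6=18
Waiting = turnaround − burst: P0=0, P1=1, P2=2, P3=18, P4=30, P5=6, P6=0
Total waiting = 0 + 1 + 2 + 18 + 30 + 6 + 0 = 57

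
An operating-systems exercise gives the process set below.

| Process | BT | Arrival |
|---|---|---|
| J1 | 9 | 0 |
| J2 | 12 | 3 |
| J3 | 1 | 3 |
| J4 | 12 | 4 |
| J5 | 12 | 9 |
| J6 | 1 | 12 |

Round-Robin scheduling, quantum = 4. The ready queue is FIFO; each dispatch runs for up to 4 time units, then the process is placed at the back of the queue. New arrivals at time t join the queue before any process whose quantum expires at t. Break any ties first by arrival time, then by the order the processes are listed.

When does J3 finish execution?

Gantt: | J1 0-4 | J2 4-8 | J3 8-9 | J4 9-13 | J1 13-17 | J2 17-21 | J5 21-25 | J6 25-26 | J4 26-30 | J1 30-31 | J2 31-35 | J5 35-39 | J4 39-43 | J5 43-47 |
Completion: J1=31  J2=35  J3=9  J4=43  J5=47  J6=26

9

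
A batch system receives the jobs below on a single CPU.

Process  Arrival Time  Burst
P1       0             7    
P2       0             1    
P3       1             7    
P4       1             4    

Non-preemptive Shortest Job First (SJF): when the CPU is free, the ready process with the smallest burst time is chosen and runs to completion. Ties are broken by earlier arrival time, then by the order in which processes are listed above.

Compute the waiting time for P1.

Gantt: | P2 0-1 | P4 1-5 | P1 5-12 | P3 12-19 |
Completion: P1=12  P2=1  P3=19  P4=5
Turnaround (C−A): P1=12  P2=1  P3=18  P4=4
Waiting(P1) = turnaround − burst = 12 − 7 = 5

5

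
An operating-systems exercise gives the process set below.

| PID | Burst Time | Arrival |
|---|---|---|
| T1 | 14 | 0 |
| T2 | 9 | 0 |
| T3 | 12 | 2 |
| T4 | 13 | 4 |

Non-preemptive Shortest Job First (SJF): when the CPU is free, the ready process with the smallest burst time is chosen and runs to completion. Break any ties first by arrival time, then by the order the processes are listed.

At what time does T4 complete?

Timeline: | T2 0-9 | T3 9-21 | T4 21-34 | T1 34-48 |
Completion: T1=48  T2=9  T3=21  T4=34

34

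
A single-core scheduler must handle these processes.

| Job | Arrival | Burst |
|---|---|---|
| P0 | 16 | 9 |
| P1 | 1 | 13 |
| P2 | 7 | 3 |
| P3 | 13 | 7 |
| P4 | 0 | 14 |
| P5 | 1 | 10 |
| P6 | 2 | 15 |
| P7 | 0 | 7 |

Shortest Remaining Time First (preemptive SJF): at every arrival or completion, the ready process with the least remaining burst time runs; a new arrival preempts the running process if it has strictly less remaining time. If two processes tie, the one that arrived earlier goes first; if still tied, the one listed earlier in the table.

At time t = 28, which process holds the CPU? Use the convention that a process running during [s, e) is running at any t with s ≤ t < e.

Timeline: | P7 0-7 | P2 7-10 | P5 10-20 | P3 20-27 | P0 27-36 | P1 36-49 | P4 49-63 | P6 63-78 |
Completion: P0=36  P1=49  P2=10  P3=27  P4=63  P5=20  P6=78  P7=7

P0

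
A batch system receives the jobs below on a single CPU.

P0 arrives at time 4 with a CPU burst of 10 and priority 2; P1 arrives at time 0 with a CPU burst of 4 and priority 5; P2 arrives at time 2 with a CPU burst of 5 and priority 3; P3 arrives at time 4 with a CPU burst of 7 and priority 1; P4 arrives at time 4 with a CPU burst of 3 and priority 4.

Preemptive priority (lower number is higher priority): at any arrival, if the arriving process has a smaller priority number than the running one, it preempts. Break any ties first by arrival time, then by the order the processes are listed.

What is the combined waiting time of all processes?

Timeline: | P1 0-2 | P2 2-4 | P3 4-11 | P0 11-21 | P2 21-24 | P4 24-27 | P1 27-29 |
Completion: P0=21  P1=29  P2=24  P3=11  P4=27
Turnaround (C−A): P0=17  P1=29  P2=22  P3=7  P4=23
Waiting = turnaround − burst: P0=7, P1=25, P2=17, P3=0, P4=20
Total waiting = 7 + 25 + 17 + 0 + 20 = 69

69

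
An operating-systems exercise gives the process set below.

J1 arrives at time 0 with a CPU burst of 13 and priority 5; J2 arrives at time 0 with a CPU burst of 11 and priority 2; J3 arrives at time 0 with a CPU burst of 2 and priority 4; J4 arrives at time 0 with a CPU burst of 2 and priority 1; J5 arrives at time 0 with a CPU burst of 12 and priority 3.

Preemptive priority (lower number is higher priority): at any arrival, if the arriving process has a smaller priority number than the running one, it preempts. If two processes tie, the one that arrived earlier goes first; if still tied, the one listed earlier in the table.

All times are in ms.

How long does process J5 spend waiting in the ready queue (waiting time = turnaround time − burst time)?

Gantt: | J4 0-2 | J2 2-13 | J5 13-25 | J3 25-27 | J1 27-40 |
Completion: J1=40  J2=13  J3=27  J4=2  J5=25
Turnaround (C−A): J1=40  J2=13  J3=27  J4=2  J5=25
Waiting(J5) = turnaround − burst = 25 − 12 = 13

13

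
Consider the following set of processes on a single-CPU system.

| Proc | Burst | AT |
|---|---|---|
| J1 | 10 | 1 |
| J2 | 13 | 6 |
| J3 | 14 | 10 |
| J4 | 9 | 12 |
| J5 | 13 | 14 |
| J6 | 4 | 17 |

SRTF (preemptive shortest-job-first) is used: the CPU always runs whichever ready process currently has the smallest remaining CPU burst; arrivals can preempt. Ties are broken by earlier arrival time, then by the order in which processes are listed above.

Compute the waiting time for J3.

40

Schedule: | idle 0-1 | J1 1-11 | J2 11-12 | J4 12-21 | J6 21-25 | J2 25-37 | J5 37-50 | J3 50-64 |
Completion: J1=11  J2=37  J3=64  J4=21  J5=50  J6=25
Turnaround (C−A): J1=10  J2=31  J3=54  J4=9  J5=36  J6=8
Waiting(J3) = turnaround − burst = 54 − 14 = 40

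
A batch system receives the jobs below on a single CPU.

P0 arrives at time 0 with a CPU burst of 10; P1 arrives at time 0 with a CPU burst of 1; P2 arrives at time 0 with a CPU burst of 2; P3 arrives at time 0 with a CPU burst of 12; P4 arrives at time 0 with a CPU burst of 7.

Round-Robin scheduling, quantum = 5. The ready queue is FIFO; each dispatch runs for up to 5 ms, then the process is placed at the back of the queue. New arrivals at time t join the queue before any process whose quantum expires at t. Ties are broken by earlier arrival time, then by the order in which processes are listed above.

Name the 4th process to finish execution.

Gantt: | P0 0-5 | P1 5-6 | P2 6-8 | P3 8-13 | P4 13-18 | P0 18-23 | P3 23-28 | P4 28-30 | P3 30-32 |
Completion: P0=23  P1=6  P2=8  P3=32  P4=30
Finish order: P1 → P2 → P0 → P4 → P3

P4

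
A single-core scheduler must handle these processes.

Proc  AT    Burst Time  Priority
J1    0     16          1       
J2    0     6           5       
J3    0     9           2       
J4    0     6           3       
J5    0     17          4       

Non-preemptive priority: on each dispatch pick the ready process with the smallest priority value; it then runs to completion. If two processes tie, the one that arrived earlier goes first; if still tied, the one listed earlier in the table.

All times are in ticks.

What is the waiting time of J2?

Schedule: | J1 0-16 | J3 16-25 | J4 25-31 | J5 31-48 | J2 48-54 |
Completion: J1=16  J2=54  J3=25  J4=31  J5=48
Turnaround (C−A): J1=16  J2=54  J3=25  J4=31  J5=48
Waiting(J2) = turnaround − burst = 54 − 6 = 48

48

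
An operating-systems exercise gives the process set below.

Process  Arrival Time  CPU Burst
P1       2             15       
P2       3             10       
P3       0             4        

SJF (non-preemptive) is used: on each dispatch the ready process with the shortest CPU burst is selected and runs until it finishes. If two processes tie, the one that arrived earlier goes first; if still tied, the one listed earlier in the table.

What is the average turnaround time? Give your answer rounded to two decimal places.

Gantt: | P3 0-4 | P2 4-14 | P1 14-29 |
Completion: P1=29  P2=14  P3=4
Turnaround (C−A): P1=27  P2=11  P3=4
Turnaround times: P1=27, P2=11, P3=4
Average turnaround = (27+11+4) / 3 = 42/3 = 14.00

14.00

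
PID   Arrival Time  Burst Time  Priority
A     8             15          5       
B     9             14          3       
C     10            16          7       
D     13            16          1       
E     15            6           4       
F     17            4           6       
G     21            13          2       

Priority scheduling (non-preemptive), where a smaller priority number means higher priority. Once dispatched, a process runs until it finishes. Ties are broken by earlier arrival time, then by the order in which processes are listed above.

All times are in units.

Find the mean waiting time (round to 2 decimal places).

34.71

Timeline: | idle 0-8 | A 8-23 | D 23-39 | G 39-52 | B 52-66 | E 66-72 | F 72-76 | C 76-92 |
Completion: A=23  B=66  C=92  D=39  E=72  F=76  G=52
Waiting times: A=0, B=43, C=66, D=10, E=51, F=55, G=18
Average waiting = (0+43+66+10+51+55+18) / 7 = 243/7 = 34.71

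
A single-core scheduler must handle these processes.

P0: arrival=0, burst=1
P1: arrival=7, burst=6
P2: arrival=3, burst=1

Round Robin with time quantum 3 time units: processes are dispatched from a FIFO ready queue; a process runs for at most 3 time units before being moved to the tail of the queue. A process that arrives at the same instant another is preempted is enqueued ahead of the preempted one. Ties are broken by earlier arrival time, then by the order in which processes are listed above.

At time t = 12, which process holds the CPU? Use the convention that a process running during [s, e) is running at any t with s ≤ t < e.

Timeline: | P0 0-1 | idle 1-3 | P2 3-4 | idle 4-7 | P1 7-13 |
Completion: P0=1  P1=13  P2=4
Turnaround (C−A): P0=1  P1=6  P2=1

P1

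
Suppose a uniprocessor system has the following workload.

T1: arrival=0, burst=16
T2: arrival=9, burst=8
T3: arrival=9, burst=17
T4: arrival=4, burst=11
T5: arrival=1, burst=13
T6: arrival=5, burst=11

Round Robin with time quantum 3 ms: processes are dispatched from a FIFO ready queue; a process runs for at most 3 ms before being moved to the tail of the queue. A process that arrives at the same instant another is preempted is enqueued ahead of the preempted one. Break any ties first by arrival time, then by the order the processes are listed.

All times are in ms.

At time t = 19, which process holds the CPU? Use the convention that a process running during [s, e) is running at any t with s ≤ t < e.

Gantt: | T1 0-3 | T5 3-6 | T1 6-9 | T4 9-12 | T6 12-15 | T5 15-18 | T2 18-21 | T3 21-24 | T1 24-27 | T4 27-30 | T6 30-33 | T5 33-36 | T2 36-39 | T3 39-42 | T1 42-45 | T4 45-48 | T6 48-51 | T5 51-54 | T2 54-56 | T3 56-59 | T1 59-62 | T4 62-64 | T6 64-66 | T5 66-67 | T3 67-70 | T1 70-71 | T3 71-76 |
Completion: T1=71  T2=56  T3=76  T4=64  T5=67  T6=66

T2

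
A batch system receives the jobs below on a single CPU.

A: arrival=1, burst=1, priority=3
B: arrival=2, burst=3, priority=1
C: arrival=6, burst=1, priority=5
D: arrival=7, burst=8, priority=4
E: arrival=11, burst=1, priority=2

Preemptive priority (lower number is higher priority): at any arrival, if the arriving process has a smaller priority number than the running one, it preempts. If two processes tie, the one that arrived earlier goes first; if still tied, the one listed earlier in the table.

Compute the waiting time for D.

1

Timeline: | idle 0-1 | A 1-2 | B 2-5 | idle 5-6 | C 6-7 | D 7-11 | E 11-12 | D 12-16 |
Completion: A=2  B=5  C=7  D=16  E=12
Turnaround (C−A): A=1  B=3  C=1  D=9  E=1
Waiting(D) = turnaround − burst = 9 − 8 = 1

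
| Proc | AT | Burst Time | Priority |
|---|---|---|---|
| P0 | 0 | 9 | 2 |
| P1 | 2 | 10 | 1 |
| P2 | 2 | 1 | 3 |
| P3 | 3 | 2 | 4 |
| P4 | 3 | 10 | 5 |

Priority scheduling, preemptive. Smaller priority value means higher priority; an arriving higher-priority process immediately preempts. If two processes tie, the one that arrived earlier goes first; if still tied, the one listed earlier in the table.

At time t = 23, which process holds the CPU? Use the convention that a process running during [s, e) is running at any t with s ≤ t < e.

Schedule: | P0 0-2 | P1 2-12 | P0 12-19 | P2 19-20 | P3 20-22 | P4 22-32 |
Completion: P0=19  P1=12  P2=20  P3=22  P4=32
Turnaround (C−A): P0=19  P1=10  P2=18  P3=19  P4=29

P4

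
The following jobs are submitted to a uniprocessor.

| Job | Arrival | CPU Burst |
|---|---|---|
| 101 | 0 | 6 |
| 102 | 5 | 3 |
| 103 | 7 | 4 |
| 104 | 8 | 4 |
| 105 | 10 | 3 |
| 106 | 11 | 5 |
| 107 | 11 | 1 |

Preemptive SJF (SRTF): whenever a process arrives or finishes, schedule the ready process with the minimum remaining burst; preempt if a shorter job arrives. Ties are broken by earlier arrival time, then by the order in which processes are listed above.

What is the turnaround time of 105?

7

Timeline: | 101 0-6 | 102 6-9 | 103 9-11 | 107 11-12 | 103 12-14 | 105 14-17 | 104 17-21 | 106 21-26 |
Completion: 101=6  102=9  103=14  104=21  105=17  106=26  107=12
Turnaround (C−A): 101=6  102=4  103=7  104=13  105=7  106=15  107=1
Turnaround(105) = completion − arrival = 17 − 10 = 7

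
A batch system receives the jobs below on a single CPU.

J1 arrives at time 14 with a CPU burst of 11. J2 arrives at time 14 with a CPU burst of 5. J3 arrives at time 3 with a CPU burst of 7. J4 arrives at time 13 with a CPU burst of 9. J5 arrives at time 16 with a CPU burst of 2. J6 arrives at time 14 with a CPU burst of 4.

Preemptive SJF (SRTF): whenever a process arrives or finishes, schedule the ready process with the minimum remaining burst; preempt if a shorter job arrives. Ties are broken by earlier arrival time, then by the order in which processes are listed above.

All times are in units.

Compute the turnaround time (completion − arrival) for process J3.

7

Gantt: | idle 0-3 | J3 3-10 | idle 10-13 | J4 13-14 | J6 14-18 | J5 18-20 | J2 20-25 | J4 25-33 | J1 33-44 |
Completion: J1=44  J2=25  J3=10  J4=33  J5=20  J6=18
Turnaround (C−A): J1=30  J2=11  J3=7  J4=20  J5=4  J6=4
Turnaround(J3) = completion − arrival = 10 − 3 = 7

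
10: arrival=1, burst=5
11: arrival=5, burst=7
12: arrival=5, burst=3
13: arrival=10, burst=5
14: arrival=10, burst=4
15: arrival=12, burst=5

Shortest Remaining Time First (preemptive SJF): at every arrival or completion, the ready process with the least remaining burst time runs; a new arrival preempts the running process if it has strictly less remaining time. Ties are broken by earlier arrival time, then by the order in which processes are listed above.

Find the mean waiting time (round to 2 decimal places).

Schedule: | idle 0-1 | 10 1-6 | 12 6-9 | 11 9-10 | 14 10-14 | 13 14-19 | 15 19-24 | 11 24-30 |
Completion: 10=6  11=30  12=9  13=19  14=14  15=24
Turnaround (C−A): 10=5  11=25  12=4  13=9  14=4  15=12
Waiting times: 10=0, 11=18, 12=1, 13=4, 14=0, 15=7
Average waiting = (0+18+1+4+0+7) / 6 = 30/6 = 5.00

5.00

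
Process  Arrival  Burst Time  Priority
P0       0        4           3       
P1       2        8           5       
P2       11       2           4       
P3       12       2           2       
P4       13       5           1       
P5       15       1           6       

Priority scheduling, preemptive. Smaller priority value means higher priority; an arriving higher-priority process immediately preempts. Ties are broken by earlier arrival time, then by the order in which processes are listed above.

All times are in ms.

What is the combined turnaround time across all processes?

51

Schedule: | P0 0-4 | P1 4-11 | P2 11-12 | P3 12-13 | P4 13-18 | P3 18-19 | P2 19-20 | P1 20-21 | P5 21-22 |
Completion: P0=4  P1=21  P2=20  P3=19  P4=18  P5=22
Turnaround (C−A): P0=4  P1=19  P2=9  P3=7  P4=5  P5=7
Turnaround = completion − arrival: P0=4, P1=19, P2=9, P3=7, P4=5, P5=7
Total turnaround = 4 + 19 + 9 + 7 + 5 + 7 = 51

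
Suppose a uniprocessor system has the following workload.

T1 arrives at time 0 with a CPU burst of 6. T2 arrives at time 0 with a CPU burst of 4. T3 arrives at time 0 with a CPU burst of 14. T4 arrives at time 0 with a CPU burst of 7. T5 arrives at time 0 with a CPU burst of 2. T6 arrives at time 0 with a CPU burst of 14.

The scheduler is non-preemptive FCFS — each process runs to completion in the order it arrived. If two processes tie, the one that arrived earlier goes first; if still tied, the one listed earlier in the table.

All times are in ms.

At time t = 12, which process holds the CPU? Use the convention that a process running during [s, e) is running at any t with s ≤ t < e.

Gantt: | T1 0-6 | T2 6-10 | T3 10-24 | T4 24-31 | T5 31-33 | T6 33-47 |
Completion: T1=6  T2=10  T3=24  T4=31  T5=33  T6=47

T3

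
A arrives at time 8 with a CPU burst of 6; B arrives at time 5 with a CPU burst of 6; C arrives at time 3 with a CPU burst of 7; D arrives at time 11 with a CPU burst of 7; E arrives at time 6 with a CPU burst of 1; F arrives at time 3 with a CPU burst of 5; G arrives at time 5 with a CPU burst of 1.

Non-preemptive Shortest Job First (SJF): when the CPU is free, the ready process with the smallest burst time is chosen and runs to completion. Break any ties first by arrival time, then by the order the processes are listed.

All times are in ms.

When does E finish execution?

10

Gantt: | idle 0-3 | F 3-8 | G 8-9 | E 9-10 | B 10-16 | A 16-22 | C 22-29 | D 29-36 |
Completion: A=22  B=16  C=29  D=36  E=10  F=8  G=9
Turnaround (C−A): A=14  B=11  C=26  D=25  E=4  F=5  G=4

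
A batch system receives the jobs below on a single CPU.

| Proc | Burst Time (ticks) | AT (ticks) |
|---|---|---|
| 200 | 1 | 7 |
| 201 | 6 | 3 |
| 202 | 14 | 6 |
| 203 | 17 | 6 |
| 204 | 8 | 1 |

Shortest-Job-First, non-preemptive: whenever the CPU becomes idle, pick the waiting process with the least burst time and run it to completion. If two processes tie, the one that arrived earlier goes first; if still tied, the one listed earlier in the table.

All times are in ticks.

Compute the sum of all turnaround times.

89

Schedule: | idle 0-1 | 204 1-9 | 200 9-10 | 201 10-16 | 202 16-30 | 203 30-47 |
Completion: 200=10  201=16  202=30  203=47  204=9
Turnaround = completion − arrival: 200=3, 201=13, 202=24, 203=41, 204=8
Total turnaround = 3 + 13 + 24 + 41 + 8 = 89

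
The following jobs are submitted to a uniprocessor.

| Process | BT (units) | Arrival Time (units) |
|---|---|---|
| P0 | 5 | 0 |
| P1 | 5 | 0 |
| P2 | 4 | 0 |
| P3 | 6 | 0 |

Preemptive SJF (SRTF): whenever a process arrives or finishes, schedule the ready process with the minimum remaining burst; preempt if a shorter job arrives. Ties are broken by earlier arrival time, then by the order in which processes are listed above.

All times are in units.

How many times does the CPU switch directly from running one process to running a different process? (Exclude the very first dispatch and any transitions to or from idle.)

Timeline: | P2 0-4 | P0 4-9 | P1 9-14 | P3 14-20 |
Completion: P0=9  P1=14  P2=4  P3=20
Turnaround (C−A): P0=9  P1=14  P2=4  P3=20

3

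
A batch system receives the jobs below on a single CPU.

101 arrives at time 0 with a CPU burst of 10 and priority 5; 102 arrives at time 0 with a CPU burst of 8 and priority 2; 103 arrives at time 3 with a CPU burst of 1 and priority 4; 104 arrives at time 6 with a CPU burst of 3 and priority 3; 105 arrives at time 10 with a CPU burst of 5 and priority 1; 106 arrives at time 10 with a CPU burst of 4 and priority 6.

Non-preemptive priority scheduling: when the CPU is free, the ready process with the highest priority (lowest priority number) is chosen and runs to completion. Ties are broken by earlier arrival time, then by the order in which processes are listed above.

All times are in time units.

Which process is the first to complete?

102

Schedule: | 102 0-8 | 104 8-11 | 105 11-16 | 103 16-17 | 101 17-27 | 106 27-31 |
Completion: 101=27  102=8  103=17  104=11  105=16  106=31
Turnaround (C−A): 101=27  102=8  103=14  104=5  105=6  106=21
Finish order: 102 → 104 → 105 → 103 → 101 → 106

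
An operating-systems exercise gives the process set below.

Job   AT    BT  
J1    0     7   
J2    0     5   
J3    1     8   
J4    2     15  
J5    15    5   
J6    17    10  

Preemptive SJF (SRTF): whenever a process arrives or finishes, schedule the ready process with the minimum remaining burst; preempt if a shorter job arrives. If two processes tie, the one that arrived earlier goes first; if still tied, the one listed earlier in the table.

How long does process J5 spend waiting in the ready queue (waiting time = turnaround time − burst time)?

Gantt: | J2 0-5 | J1 5-12 | J3 12-20 | J5 20-25 | J6 25-35 | J4 35-50 |
Completion: J1=12  J2=5  J3=20  J4=50  J5=25  J6=35
Waiting(J5) = turnaround − burst = 10 − 5 = 5

5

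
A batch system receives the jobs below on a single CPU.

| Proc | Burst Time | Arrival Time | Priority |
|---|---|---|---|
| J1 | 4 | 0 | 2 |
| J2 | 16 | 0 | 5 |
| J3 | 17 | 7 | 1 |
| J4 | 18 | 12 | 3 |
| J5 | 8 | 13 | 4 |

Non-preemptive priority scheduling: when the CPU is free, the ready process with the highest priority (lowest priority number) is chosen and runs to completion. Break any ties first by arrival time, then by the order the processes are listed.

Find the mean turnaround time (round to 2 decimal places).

29.40

Gantt: | J1 0-4 | J2 4-20 | J3 20-37 | J4 37-55 | J5 55-63 |
Completion: J1=4  J2=20  J3=37  J4=55  J5=63
Turnaround (C−A): J1=4  J2=20  J3=30  J4=43  J5=50
Turnaround times: J1=4, J2=20, J3=30, J4=43, J5=50
Average turnaround = (4+20+30+43+50) / 5 = 147/5 = 29.40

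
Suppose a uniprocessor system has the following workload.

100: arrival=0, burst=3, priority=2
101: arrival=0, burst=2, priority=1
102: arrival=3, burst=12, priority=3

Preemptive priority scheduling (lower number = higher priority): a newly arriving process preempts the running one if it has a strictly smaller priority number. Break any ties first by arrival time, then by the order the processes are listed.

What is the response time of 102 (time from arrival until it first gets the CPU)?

Schedule: | 101 0-2 | 100 2-5 | 102 5-17 |
Completion: 100=5  101=2  102=17
Turnaround (C−A): 100=5  101=2  102=14
Response(102) = first start − arrival = 5 − 3 = 2

2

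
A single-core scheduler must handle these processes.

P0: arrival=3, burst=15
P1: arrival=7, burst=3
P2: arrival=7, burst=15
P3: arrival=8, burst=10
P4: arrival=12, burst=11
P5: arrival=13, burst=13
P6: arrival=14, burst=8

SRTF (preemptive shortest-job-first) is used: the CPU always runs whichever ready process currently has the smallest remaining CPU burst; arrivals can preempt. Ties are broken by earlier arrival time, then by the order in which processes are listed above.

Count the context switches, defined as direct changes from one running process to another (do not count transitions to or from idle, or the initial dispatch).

Gantt: | idle 0-3 | P0 3-7 | P1 7-10 | P3 10-20 | P6 20-28 | P0 28-39 | P4 39-50 | P5 50-63 | P2 63-78 |
Completion: P0=39  P1=10  P2=78  P3=20  P4=50  P5=63  P6=28
Turnaround (C−A): P0=36  P1=3  P2=71  P3=12  P4=38  P5=50  P6=14

7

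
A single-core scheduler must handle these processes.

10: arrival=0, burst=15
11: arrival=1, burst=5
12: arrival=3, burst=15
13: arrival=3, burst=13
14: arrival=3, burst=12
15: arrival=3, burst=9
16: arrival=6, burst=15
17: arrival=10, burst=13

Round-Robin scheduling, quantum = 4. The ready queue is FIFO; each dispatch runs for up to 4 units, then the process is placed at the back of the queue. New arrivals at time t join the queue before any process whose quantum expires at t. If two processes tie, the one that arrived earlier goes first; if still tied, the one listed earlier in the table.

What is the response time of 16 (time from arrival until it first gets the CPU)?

22

Gantt: | 10 0-4 | 11 4-8 | 12 8-12 | 13 12-16 | 14 16-20 | 15 20-24 | 10 24-28 | 16 28-32 | 11 32-33 | 17 33-37 | 12 37-41 | 13 41-45 | 14 45-49 | 15 49-53 | 10 53-57 | 16 57-61 | 17 61-65 | 12 65-69 | 13 69-73 | 14 73-77 | 15 77-78 | 10 78-81 | 16 81-85 | 17 85-89 | 12 89-92 | 13 92-93 | 16 93-96 | 17 96-97 |
Completion: 10=81  11=33  12=92  13=93  14=77  15=78  16=96  17=97
Response(16) = first start − arrival = 28 − 6 = 22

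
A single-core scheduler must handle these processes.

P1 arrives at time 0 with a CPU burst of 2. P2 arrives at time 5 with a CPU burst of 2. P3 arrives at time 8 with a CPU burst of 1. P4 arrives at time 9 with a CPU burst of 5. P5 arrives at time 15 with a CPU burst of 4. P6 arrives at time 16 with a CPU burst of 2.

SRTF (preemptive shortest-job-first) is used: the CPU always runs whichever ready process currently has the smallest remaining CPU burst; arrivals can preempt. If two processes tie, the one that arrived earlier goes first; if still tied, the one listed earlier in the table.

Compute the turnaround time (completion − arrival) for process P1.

Gantt: | P1 0-2 | idle 2-5 | P2 5-7 | idle 7-8 | P3 8-9 | P4 9-14 | idle 14-15 | P5 15-16 | P6 16-18 | P5 18-21 |
Completion: P1=2  P2=7  P3=9  P4=14  P5=21  P6=18
Turnaround (C−A): P1=2  P2=2  P3=1  P4=5  P5=6  P6=2
Turnaround(P1) = completion − arrival = 2 − 0 = 2

2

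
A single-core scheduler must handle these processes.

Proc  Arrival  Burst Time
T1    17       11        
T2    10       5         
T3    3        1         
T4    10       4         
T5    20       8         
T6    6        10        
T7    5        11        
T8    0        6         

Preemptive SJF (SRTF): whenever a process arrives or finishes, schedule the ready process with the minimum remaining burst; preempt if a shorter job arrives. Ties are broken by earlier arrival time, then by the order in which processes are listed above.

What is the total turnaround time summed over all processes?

134

Timeline: | T8 0-3 | T3 3-4 | T8 4-7 | T6 7-10 | T4 10-14 | T2 14-19 | T6 19-26 | T5 26-34 | T7 34-45 | T1 45-56 |
Completion: T1=56  T2=19  T3=4  T4=14  T5=34  T6=26  T7=45  T8=7
Turnaround (C−A): T1=39  T2=9  T3=1  T4=4  T5=14  T6=20  T7=40  T8=7
Turnaround = completion − arrival: T1=39, T2=9, T3=1, T4=4, T5=14, T6=20, T7=40, T8=7
Total turnaround = 39 + 9 + 1 + 4 + 14 + 20 + 40 + 7 = 134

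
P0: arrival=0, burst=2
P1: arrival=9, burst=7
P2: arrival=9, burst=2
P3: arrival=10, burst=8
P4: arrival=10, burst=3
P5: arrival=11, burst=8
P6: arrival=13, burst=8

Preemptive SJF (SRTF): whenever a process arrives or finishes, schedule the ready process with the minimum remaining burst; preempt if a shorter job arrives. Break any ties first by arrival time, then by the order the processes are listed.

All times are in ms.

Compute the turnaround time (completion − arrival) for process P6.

Schedule: | P0 0-2 | idle 2-9 | P2 9-11 | P4 11-14 | P1 14-21 | P3 21-29 | P5 29-37 | P6 37-45 |
Completion: P0=2  P1=21  P2=11  P3=29  P4=14  P5=37  P6=45
Turnaround (C−A): P0=2  P1=12  P2=2  P3=19  P4=4  P5=26  P6=32
Turnaround(P6) = completion − arrival = 45 − 13 = 32

32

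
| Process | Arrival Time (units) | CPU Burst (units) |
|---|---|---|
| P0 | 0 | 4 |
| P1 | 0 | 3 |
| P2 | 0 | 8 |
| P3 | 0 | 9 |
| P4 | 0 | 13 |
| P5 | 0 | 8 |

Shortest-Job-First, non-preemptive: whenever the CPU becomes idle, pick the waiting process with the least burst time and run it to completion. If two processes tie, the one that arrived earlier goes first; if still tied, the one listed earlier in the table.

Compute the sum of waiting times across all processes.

80

Timeline: | P1 0-3 | P0 3-7 | P2 7-15 | P5 15-23 | P3 23-32 | P4 32-45 |
Completion: P0=7  P1=3  P2=15  P3=32  P4=45  P5=23
Turnaround (C−A): P0=7  P1=3  P2=15  P3=32  P4=45  P5=23
Waiting = turnaround − burst: P0=3, P1=0, P2=7, P3=23, P4=32, P5=15
Total waiting = 3 + 0 + 7 + 23 + 32 + 15 = 80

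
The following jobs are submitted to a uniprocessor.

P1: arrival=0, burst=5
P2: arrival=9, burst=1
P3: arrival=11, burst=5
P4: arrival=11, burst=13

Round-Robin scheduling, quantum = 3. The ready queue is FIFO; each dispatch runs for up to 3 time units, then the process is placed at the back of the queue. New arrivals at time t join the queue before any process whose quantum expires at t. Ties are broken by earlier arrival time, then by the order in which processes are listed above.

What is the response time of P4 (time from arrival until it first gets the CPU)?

Timeline: | P1 0-5 | idle 5-9 | P2 9-10 | idle 10-11 | P3 11-14 | P4 14-17 | P3 17-19 | P4 19-29 |
Completion: P1=5  P2=10  P3=19  P4=29
Turnaround (C−A): P1=5  P2=1  P3=8  P4=18
Response(P4) = first start − arrival = 14 − 11 = 3

3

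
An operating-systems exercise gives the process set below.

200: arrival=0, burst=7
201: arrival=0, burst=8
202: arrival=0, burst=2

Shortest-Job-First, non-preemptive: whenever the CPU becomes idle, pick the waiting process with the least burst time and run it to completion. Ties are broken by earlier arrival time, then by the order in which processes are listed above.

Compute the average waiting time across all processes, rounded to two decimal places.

Schedule: | 202 0-2 | 200 2-9 | 201 9-17 |
Completion: 200=9  201=17  202=2
Waiting times: 200=2, 201=9, 202=0
Average waiting = (2+9+0) / 3 = 11/3 = 3.67

3.67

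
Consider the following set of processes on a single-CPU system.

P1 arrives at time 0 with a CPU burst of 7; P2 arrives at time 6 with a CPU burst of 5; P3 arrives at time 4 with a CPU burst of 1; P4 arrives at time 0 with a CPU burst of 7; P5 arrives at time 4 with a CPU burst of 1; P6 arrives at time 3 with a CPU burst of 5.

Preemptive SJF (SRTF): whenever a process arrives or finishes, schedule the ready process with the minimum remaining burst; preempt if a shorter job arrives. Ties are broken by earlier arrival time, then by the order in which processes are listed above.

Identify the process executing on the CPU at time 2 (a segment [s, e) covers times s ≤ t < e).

P1

Gantt: | P1 0-4 | P3 4-5 | P5 5-6 | P1 6-9 | P6 9-14 | P2 14-19 | P4 19-26 |
Completion: P1=9  P2=19  P3=5  P4=26  P5=6  P6=14
Turnaround (C−A): P1=9  P2=13  P3=1  P4=26  P5=2  P6=11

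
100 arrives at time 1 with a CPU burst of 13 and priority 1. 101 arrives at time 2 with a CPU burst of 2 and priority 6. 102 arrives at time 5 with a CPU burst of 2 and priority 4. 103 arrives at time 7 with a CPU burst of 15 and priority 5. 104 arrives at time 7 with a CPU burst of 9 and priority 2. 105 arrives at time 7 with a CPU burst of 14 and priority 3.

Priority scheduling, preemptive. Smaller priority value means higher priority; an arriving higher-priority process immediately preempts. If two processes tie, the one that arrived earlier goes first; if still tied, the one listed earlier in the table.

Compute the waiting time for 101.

52

Gantt: | idle 0-1 | 100 1-14 | 104 14-23 | 105 23-37 | 102 37-39 | 103 39-54 | 101 54-56 |
Completion: 100=14  101=56  102=39  103=54  104=23  105=37
Turnaround (C−A): 100=13  101=54  102=34  103=47  104=16  105=30
Waiting(101) = turnaround − burst = 54 − 2 = 52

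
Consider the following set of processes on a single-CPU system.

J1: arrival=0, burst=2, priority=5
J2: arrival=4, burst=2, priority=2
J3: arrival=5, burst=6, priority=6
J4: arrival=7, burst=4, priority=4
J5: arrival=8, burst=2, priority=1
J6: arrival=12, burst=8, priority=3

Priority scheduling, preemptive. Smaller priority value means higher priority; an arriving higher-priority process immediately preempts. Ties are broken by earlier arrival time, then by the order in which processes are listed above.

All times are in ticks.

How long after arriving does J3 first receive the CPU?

Schedule: | J1 0-2 | idle 2-4 | J2 4-6 | J3 6-7 | J4 7-8 | J5 8-10 | J4 10-12 | J6 12-20 | J4 20-21 | J3 21-26 |
Completion: J1=2  J2=6  J3=26  J4=21  J5=10  J6=20
Response(J3) = first start − arrival = 6 − 5 = 1

1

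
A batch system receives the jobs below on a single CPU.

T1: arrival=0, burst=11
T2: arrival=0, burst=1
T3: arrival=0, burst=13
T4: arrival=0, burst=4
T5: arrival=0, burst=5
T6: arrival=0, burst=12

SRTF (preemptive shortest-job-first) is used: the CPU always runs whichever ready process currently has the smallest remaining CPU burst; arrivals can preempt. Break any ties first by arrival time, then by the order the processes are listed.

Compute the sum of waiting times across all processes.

Schedule: | T2 0-1 | T4 1-5 | T5 5-10 | T1 10-21 | T6 21-33 | T3 33-46 |
Completion: T1=21  T2=1  T3=46  T4=5  T5=10  T6=33
Turnaround (C−A): T1=21  T2=1  T3=46  T4=5  T5=10  T6=33
Waiting = turnaround − burst: T1=10, T2=0, T3=33, T4=1, T5=5, T6=21
Total waiting = 10 + 0 + 33 + 1 + 5 + 21 = 70

70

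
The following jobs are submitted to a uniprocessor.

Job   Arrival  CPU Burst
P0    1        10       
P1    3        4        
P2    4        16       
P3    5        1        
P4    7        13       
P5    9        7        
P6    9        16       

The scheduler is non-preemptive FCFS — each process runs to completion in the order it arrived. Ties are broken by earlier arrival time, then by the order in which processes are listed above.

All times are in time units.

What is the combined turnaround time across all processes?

Timeline: | idle 0-1 | P0 1-11 | P1 11-15 | P2 15-31 | P3 31-32 | P4 32-45 | P5 45-52 | P6 52-68 |
Completion: P0=11  P1=15  P2=31  P3=32  P4=45  P5=52  P6=68
Turnaround (C−A): P0=10  P1=12  P2=27  P3=27  P4=38  P5=43  P6=59
Turnaround = completion − arrival: P0=10, P1=12, P2=27, P3=27, P4=38, P5=43, P6=59
Total turnaround = 10 + 12 + 27 + 27 + 38 + 43 + 59 = 216

216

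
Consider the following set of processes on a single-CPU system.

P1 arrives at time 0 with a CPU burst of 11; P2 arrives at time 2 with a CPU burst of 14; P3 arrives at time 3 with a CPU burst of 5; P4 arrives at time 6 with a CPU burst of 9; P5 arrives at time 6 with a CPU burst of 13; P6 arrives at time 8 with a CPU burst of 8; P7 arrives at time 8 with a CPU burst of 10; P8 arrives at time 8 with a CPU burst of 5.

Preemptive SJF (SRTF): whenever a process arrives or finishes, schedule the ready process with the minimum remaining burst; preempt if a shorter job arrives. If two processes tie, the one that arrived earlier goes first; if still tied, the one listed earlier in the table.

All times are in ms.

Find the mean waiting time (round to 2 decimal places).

Timeline: | P1 0-3 | P3 3-8 | P8 8-13 | P1 13-21 | P6 21-29 | P4 29-38 | P7 38-48 | P5 48-61 | P2 61-75 |
Completion: P1=21  P2=75  P3=8  P4=38  P5=61  P6=29  P7=48  P8=13
Turnaround (C−A): P1=21  P2=73  P3=5  P4=32  P5=55  P6=21  P7=40  P8=5
Waiting times: P1=10, P2=59, P3=0, P4=23, P5=42, P6=13, P7=30, P8=0
Average waiting = (10+59+0+23+42+13+30+0) / 8 = 177/8 = 22.13

22.13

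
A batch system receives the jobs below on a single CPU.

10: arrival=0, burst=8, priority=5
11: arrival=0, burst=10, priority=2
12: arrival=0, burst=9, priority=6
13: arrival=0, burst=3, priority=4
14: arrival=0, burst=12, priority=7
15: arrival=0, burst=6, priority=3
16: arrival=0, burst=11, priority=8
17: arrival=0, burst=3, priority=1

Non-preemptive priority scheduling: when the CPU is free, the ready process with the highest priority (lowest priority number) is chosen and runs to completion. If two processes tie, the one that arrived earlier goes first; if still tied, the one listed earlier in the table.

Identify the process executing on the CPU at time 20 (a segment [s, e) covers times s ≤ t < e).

Gantt: | 17 0-3 | 11 3-13 | 15 13-19 | 13 19-22 | 10 22-30 | 12 30-39 | 14 39-51 | 16 51-62 |
Completion: 10=30  11=13  12=39  13=22  14=51  15=19  16=62  17=3

13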